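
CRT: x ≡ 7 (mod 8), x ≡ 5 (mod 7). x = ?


M = 8*7 = 56
M1 = M/8 = 7, M2 = M/7 = 8
M1^(-1) mod 8 = 7, M2^(-1) mod 7 = 1
x = 7*7*7 + 5*8*1 = 383
383 mod 56 = 47
Check: 47 mod 8 = 7 ✓, 47 mod 7 = 5 ✓

x ≡ 47 (mod 56)


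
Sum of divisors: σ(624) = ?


Divisors of 624: 1, 2, 3, 4, 6, 8, 12, 13, 16, 24, 26, 39, 48, 52, 78, 104, 156, 208, 312, 624
Sum = 1 + 2 + 3 + 4 + 6 + 8 + 12 + 13 + 16 + 24 + 26 + 39 + 48 + 52 + 78 + 104 + 156 + 208 + 312 + 624 = 1736

σ(624) = 1736


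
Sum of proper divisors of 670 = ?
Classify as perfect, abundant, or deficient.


Proper divisors: 1, 2, 5, 10, 67, 134, 335
Sum = 1 + 2 + 5 + 10 + 67 + 134 + 335 = 554
554 < 670 → deficient

s(670) = 554 (deficient)


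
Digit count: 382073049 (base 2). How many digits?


382073049 in base 2 = 10110110001011111100011011001
Number of digits = 29

29 digits (base 2)


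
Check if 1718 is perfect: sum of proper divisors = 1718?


Proper divisors of 1718: 1, 2, 859
Sum = 1 + 2 + 859 = 862

No, 1718 is not perfect (862 ≠ 1718)


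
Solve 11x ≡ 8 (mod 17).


GCD(11, 17) = 1, unique solution
a^(-1) mod 17 = 14
x = 14 * 8 mod 17 = 10

x ≡ 10 (mod 17)


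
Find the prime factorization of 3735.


3735 / 3 = 1245
1245 / 3 = 415
415 / 5 = 83
83 / 83 = 1
3735 = 3^2 × 5 × 83


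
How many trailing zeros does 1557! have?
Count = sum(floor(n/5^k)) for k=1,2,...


floor(1557/5) = 311
floor(1557/25) = 62
floor(1557/125) = 12
floor(1557/625) = 2
Total = 387

387 trailing zeros


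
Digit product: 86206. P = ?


8 × 6 × 2 × 0 × 6 = 0


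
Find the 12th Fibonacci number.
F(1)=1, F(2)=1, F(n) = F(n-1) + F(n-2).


Sequence: 1, 1, 2, 3, 5, 8, 13, 21, 34, 55, 89, 144
F(12) = 144


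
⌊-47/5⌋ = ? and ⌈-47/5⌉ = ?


-47/5 = -9.4000
floor = -10
ceil = -9

floor = -10, ceil = -9


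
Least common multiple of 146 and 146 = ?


GCD(146, 146) = 146
LCM = 146*146/146 = 21316/146 = 146

LCM = 146


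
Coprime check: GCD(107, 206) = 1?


Euclidean algorithm:
206 = 1 * 107 + 99
107 = 1 * 99 + 8
99 = 12 * 8 + 3
8 = 2 * 3 + 2
3 = 1 * 2 + 1
2 = 2 * 1 + 0
GCD(107, 206) = 1

Yes, coprime (GCD = 1)


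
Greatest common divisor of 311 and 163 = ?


311 = 1 * 163 + 148
163 = 1 * 148 + 15
148 = 9 * 15 + 13
15 = 1 * 13 + 2
13 = 6 * 2 + 1
2 = 2 * 1 + 0
GCD = 1


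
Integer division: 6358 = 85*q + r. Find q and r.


6358 = 85 * 74 + 68
Check: 6290 + 68 = 6358

q = 74, r = 68


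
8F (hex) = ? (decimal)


8F (base 16) = 143 (decimal)
143 (decimal) = 143 (base 10)


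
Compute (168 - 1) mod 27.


168 - 1 = 167
167 mod 27 = 5


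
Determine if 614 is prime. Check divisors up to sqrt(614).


614 / 2 = 307 (exact division)
614 is NOT prime.

No, 614 is not prime


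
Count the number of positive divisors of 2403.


2403 = 3^3 × 89^1
d(2403) = (3+1) × (1+1) = 8

8 divisors


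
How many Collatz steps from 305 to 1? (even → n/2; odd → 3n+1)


305 → 916 → 458 → 229 → 688 → 344 → 172 → 86 → 43 → 130 → 65 → 196 → 98 → 49 → 148 → 74 → 37 → 112 → 56 → 28 → 14 → 7 → 22 → 11 → 34 → 17 → 52 → 26 → 13 → 40 → 20 → 10 → 5 → 16 → 8 → 4 → 2 → 1
Total steps = 37

37 steps


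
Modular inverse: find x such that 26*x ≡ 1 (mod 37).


Use the extended Euclidean algorithm on (37, 26); each row r = 37*s + 26*t:
r=37, s=1, t=0
r=26, s=0, t=1
q=1: r=11, s=1, t=-1   [37*(1) + 26*(-1) = 11]
q=2: r=4, s=-2, t=3   [37*(-2) + 26*(3) = 4]
q=2: r=3, s=5, t=-7   [37*(5) + 26*(-7) = 3]
q=1: r=1, s=-7, t=10   [37*(-7) + 26*(10) = 1]
q=3: r=0, s=26, t=-37   [37*(26) + 26*(-37) = 0]
GCD = 1 with t = 10, so 26*(10) ≡ 1 (mod 37)
Inverse = 10 mod 37 = 10
Check: 26 * 10 = 260 ≡ 1 (mod 37)

26^(-1) ≡ 10 (mod 37)


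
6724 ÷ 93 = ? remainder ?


6724 = 93 * 72 + 28
Check: 6696 + 28 = 6724

q = 72, r = 28


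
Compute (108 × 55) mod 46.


108 × 55 = 5940
5940 mod 46 = 6


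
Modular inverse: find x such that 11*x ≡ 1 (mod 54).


Use the extended Euclidean algorithm on (54, 11); each row r = 54*s + 11*t:
r=54, s=1, t=0
r=11, s=0, t=1
q=4: r=10, s=1, t=-4   [54*(1) + 11*(-4) = 10]
q=1: r=1, s=-1, t=5   [54*(-1) + 11*(5) = 1]
q=10: r=0, s=11, t=-54   [54*(11) + 11*(-54) = 0]
GCD = 1 with t = 5, so 11*(5) ≡ 1 (mod 54)
Inverse = 5 mod 54 = 5
Check: 11 * 5 = 55 ≡ 1 (mod 54)

11^(-1) ≡ 5 (mod 54)


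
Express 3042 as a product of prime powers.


3042 / 2 = 1521
1521 / 3 = 507
507 / 3 = 169
169 / 13 = 13
13 / 13 = 1
3042 = 2 × 3^2 × 13^2


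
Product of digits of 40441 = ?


4 × 0 × 4 × 4 × 1 = 0


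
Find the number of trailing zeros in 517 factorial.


floor(517/5) = 103
floor(517/25) = 20
floor(517/125) = 4
Total = 127

127 trailing zeros


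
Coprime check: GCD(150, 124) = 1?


Euclidean algorithm:
150 = 1 * 124 + 26
124 = 4 * 26 + 20
26 = 1 * 20 + 6
20 = 3 * 6 + 2
6 = 3 * 2 + 0
GCD(150, 124) = 2

No, not coprime (GCD = 2)


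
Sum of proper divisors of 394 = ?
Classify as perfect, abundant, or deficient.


Proper divisors: 1, 2, 197
Sum = 1 + 2 + 197 = 200
200 < 394 → deficient

s(394) = 200 (deficient)


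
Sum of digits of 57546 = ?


5 + 7 + 5 + 4 + 6 = 27


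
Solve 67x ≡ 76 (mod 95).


GCD(67, 95) = 1, unique solution
a^(-1) mod 95 = 78
x = 78 * 76 mod 95 = 38

x ≡ 38 (mod 95)


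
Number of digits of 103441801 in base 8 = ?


103441801 in base 8 = 612462611
Number of digits = 9

9 digits (base 8)


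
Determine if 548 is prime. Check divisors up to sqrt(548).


548 / 2 = 274 (exact division)
548 is NOT prime.

No, 548 is not prime


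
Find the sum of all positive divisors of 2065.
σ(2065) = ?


Divisors of 2065: 1, 5, 7, 35, 59, 295, 413, 2065
Sum = 1 + 5 + 7 + 35 + 59 + 295 + 413 + 2065 = 2880

σ(2065) = 2880


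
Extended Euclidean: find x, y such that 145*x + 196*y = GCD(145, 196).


Tabular extended Euclidean (each row: r = 145*s + 196*t):
r=145, s=1, t=0
r=196, s=0, t=1
q=0: r=145, s=1, t=0   [145*(1) + 196*(0) = 145]
q=1: r=51, s=-1, t=1   [145*(-1) + 196*(1) = 51]
q=2: r=43, s=3, t=-2   [145*(3) + 196*(-2) = 43]
q=1: r=8, s=-4, t=3   [145*(-4) + 196*(3) = 8]
q=5: r=3, s=23, t=-17   [145*(23) + 196*(-17) = 3]
q=2: r=2, s=-50, t=37   [145*(-50) + 196*(37) = 2]
q=1: r=1, s=73, t=-54   [145*(73) + 196*(-54) = 1]
q=2: r=0, s=-196, t=145   [145*(-196) + 196*(145) = 0]
GCD = 1; from the row with r=1: x=73, y=-54
Check: 145*(73) + 196*(-54) = 10585 - 10584 = 1

GCD = 1, x = 73, y = -54


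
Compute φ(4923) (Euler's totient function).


4923 = 3^2 × 547
Prime factors: 3, 547
φ(4923) = 4923 × (1-1/3) × (1-1/547)
= 4923 × 2/3 × 546/547 = 3276

φ(4923) = 3276


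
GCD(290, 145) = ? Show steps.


290 = 2 * 145 + 0
GCD = 145


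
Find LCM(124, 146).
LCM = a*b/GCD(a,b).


GCD(124, 146) = 2
LCM = 124*146/2 = 18104/2 = 9052

LCM = 9052


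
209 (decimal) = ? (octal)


209 (base 10) = 209 (decimal)
209 (decimal) = 321 (base 8)


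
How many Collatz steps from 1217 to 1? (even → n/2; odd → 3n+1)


1217 → 3652 → 1826 → 913 → 2740 → 1370 → 685 → 2056 → 1028 → 514 → 257 → 772 → 386 → 193 → 580 → 290 → 145 → 436 → 218 → 109 → 328 → 164 → 82 → 41 → 124 → 62 → 31 → 94 → 47 → 142 → 71 → 214 → 107 → 322 → 161 → 484 → 242 → 121 → 364 → 182 → 91 → 274 → 137 → 412 → 206 → 103 → 310 → 155 → 466 → 233 → 700 → 350 → 175 → 526 → 263 → 790 → 395 → 1186 → 593 → 1780 → 890 → 445 → 1336 → 668 → 334 → 167 → 502 → 251 → 754 → 377 → 1132 → 566 → 283 → 850 → 425 → 1276 → 638 → 319 → 958 → 479 → 1438 → 719 → 2158 → 1079 → 3238 → 1619 → 4858 → 2429 → 7288 → 3644 → 1822 → 911 → 2734 → 1367 → 4102 → 2051 → 6154 → 3077 → 9232 → 4616 → 2308 → 1154 → 577 → 1732 → 866 → 433 → 1300 → 650 → 325 → 976 → 488 → 244 → 122 → 61 → 184 → 92 → 46 → 23 → 70 → 35 → 106 → 53 → 160 → 80 → 40 → 20 → 10 → 5 → 16 → 8 → 4 → 2 → 1
Total steps = 132

132 steps


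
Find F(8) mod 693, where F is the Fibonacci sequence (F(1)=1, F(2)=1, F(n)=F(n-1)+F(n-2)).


F(k) mod 693 for k=1..8:
1, 1, 2, 3, 5, 8, 13, 21
F(8) mod 693 = 21


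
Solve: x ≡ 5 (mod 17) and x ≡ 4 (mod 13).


M = 17*13 = 221
M1 = M/17 = 13, M2 = M/13 = 17
M1^(-1) mod 17 = 4, M2^(-1) mod 13 = 10
x = 5*13*4 + 4*17*10 = 940
940 mod 221 = 56
Check: 56 mod 17 = 5 ✓, 56 mod 13 = 4 ✓

x ≡ 56 (mod 221)


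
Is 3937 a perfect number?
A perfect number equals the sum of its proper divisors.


Proper divisors of 3937: 1, 31, 127
Sum = 1 + 31 + 127 = 159

No, 3937 is not perfect (159 ≠ 3937)


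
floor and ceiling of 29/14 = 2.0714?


29/14 = 2.0714
floor = 2
ceil = 3

floor = 2, ceil = 3


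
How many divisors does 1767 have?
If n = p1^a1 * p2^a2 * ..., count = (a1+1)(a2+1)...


1767 = 3^1 × 19^1 × 31^1
d(1767) = (1+1) × (1+1) × (1+1) = 8

8 divisors


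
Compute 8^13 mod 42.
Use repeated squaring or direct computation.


8^1 mod 42 = 8
8^2 mod 42 = 22
8^3 mod 42 = 8
8^4 mod 42 = 22
8^5 mod 42 = 8
8^6 mod 42 = 22
8^7 mod 42 = 8
8^8 mod 42 = 22
8^9 mod 42 = 8
8^10 mod 42 = 22
8^11 mod 42 = 8
8^12 mod 42 = 22
8^13 mod 42 = 8


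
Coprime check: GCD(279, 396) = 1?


Euclidean algorithm:
396 = 1 * 279 + 117
279 = 2 * 117 + 45
117 = 2 * 45 + 27
45 = 1 * 27 + 18
27 = 1 * 18 + 9
18 = 2 * 9 + 0
GCD(279, 396) = 9

No, not coprime (GCD = 9)


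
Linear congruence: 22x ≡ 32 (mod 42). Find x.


GCD(22, 42) = 2 divides 32
Divide: 11x ≡ 16 (mod 21)
x ≡ 11 (mod 21)


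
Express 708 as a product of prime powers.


708 / 2 = 354
354 / 2 = 177
177 / 3 = 59
59 / 59 = 1
708 = 2^2 × 3 × 59


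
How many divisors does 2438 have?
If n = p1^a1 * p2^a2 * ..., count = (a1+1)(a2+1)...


2438 = 2^1 × 23^1 × 53^1
d(2438) = (1+1) × (1+1) × (1+1) = 8

8 divisors


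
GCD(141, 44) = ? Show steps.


141 = 3 * 44 + 9
44 = 4 * 9 + 8
9 = 1 * 8 + 1
8 = 8 * 1 + 0
GCD = 1


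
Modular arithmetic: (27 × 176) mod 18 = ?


27 × 176 = 4752
4752 mod 18 = 0


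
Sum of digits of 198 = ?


1 + 9 + 8 = 18


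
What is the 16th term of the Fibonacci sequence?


Sequence: 1, 1, 2, 3, 5, 8, 13, 21, 34, 55, 89, 144, 233, 377, 610, 987
F(16) = 987


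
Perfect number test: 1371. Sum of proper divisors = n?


Proper divisors of 1371: 1, 3, 457
Sum = 1 + 3 + 457 = 461

No, 1371 is not perfect (461 ≠ 1371)


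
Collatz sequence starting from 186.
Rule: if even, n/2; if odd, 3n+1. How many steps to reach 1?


186 → 93 → 280 → 140 → 70 → 35 → 106 → 53 → 160 → 80 → 40 → 20 → 10 → 5 → 16 → 8 → 4 → 2 → 1
Total steps = 18

18 steps


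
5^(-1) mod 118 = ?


Use the extended Euclidean algorithm on (118, 5); each row r = 118*s + 5*t:
r=118, s=1, t=0
r=5, s=0, t=1
q=23: r=3, s=1, t=-23   [118*(1) + 5*(-23) = 3]
q=1: r=2, s=-1, t=24   [118*(-1) + 5*(24) = 2]
q=1: r=1, s=2, t=-47   [118*(2) + 5*(-47) = 1]
q=2: r=0, s=-5, t=118   [118*(-5) + 5*(118) = 0]
GCD = 1 with t = -47, so 5*(-47) ≡ 1 (mod 118)
Inverse = -47 mod 118 = 71
Check: 5 * 71 = 355 ≡ 1 (mod 118)

5^(-1) ≡ 71 (mod 118)


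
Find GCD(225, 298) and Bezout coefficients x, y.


Tabular extended Euclidean (each row: r = 225*s + 298*t):
r=225, s=1, t=0
r=298, s=0, t=1
q=0: r=225, s=1, t=0   [225*(1) + 298*(0) = 225]
q=1: r=73, s=-1, t=1   [225*(-1) + 298*(1) = 73]
q=3: r=6, s=4, t=-3   [225*(4) + 298*(-3) = 6]
q=12: r=1, s=-49, t=37   [225*(-49) + 298*(37) = 1]
q=6: r=0, s=298, t=-225   [225*(298) + 298*(-225) = 0]
GCD = 1; from the row with r=1: x=-49, y=37
Check: 225*(-49) + 298*(37) = -11025 + 11026 = 1

GCD = 1, x = -49, y = 37


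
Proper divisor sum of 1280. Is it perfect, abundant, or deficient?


Proper divisors: 1, 2, 4, 5, 8, 10, 16, 20, 32, 40, 64, 80, 128, 160, 256, 320, 640
Sum = 1 + 2 + 4 + 5 + 8 + 10 + 16 + 20 + 32 + 40 + 64 + 80 + 128 + 160 + 256 + 320 + 640 = 1786
1786 > 1280 → abundant

s(1280) = 1786 (abundant)


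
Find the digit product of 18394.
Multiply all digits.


1 × 8 × 3 × 9 × 4 = 864


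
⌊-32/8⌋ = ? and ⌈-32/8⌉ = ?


-32/8 = -4.0000
floor = -4
ceil = -4

floor = -4, ceil = -4


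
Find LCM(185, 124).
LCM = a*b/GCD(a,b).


GCD(185, 124) = 1
LCM = 185*124/1 = 22940/1 = 22940

LCM = 22940


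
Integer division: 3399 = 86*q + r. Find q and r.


3399 = 86 * 39 + 45
Check: 3354 + 45 = 3399

q = 39, r = 45


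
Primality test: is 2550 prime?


2550 / 2 = 1275 (exact division)
2550 is NOT prime.

No, 2550 is not prime


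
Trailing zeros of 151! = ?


floor(151/5) = 30
floor(151/25) = 6
floor(151/125) = 1
Total = 37

37 trailing zeros


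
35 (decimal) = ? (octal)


35 (base 10) = 35 (decimal)
35 (decimal) = 43 (base 8)


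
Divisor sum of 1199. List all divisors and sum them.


Divisors of 1199: 1, 11, 109, 1199
Sum = 1 + 11 + 109 + 1199 = 1320

σ(1199) = 1320


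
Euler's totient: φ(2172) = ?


2172 = 2^2 × 3 × 181
Prime factors: 2, 3, 181
φ(2172) = 2172 × (1-1/2) × (1-1/3) × (1-1/181)
= 2172 × 1/2 × 2/3 × 180/181 = 720

φ(2172) = 720


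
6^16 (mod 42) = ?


6^1 mod 42 = 6
6^2 mod 42 = 36
6^3 mod 42 = 6
6^4 mod 42 = 36
6^5 mod 42 = 6
6^6 mod 42 = 36
6^7 mod 42 = 6
6^8 mod 42 = 36
6^9 mod 42 = 6
6^10 mod 42 = 36
6^11 mod 42 = 6
6^12 mod 42 = 36
6^13 mod 42 = 6
6^14 mod 42 = 36
6^15 mod 42 = 6
6^16 mod 42 = 36


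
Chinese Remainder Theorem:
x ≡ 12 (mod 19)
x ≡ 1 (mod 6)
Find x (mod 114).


M = 19*6 = 114
M1 = M/19 = 6, M2 = M/6 = 19
M1^(-1) mod 19 = 16, M2^(-1) mod 6 = 1
x = 12*6*16 + 1*19*1 = 1171
1171 mod 114 = 31
Check: 31 mod 19 = 12 ✓, 31 mod 6 = 1 ✓

x ≡ 31 (mod 114)


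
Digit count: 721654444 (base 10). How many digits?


721654444 has 9 digits in base 10
floor(log10(721654444)) + 1 = floor(8.8583) + 1 = 9

9 digits (base 10)


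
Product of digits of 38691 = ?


3 × 8 × 6 × 9 × 1 = 1296


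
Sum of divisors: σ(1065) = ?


Divisors of 1065: 1, 3, 5, 15, 71, 213, 355, 1065
Sum = 1 + 3 + 5 + 15 + 71 + 213 + 355 + 1065 = 1728

σ(1065) = 1728


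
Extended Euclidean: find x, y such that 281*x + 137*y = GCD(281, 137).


Tabular extended Euclidean (each row: r = 281*s + 137*t):
r=281, s=1, t=0
r=137, s=0, t=1
q=2: r=7, s=1, t=-2   [281*(1) + 137*(-2) = 7]
q=19: r=4, s=-19, t=39   [281*(-19) + 137*(39) = 4]
q=1: r=3, s=20, t=-41   [281*(20) + 137*(-41) = 3]
q=1: r=1, s=-39, t=80   [281*(-39) + 137*(80) = 1]
q=3: r=0, s=137, t=-281   [281*(137) + 137*(-281) = 0]
GCD = 1; from the row with r=1: x=-39, y=80
Check: 281*(-39) + 137*(80) = -10959 + 10960 = 1

GCD = 1, x = -39, y = 80


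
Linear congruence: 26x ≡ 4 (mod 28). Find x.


GCD(26, 28) = 2 divides 4
Divide: 13x ≡ 2 (mod 14)
x ≡ 12 (mod 14)


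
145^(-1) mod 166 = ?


Use the extended Euclidean algorithm on (166, 145); each row r = 166*s + 145*t:
r=166, s=1, t=0
r=145, s=0, t=1
q=1: r=21, s=1, t=-1   [166*(1) + 145*(-1) = 21]
q=6: r=19, s=-6, t=7   [166*(-6) + 145*(7) = 19]
q=1: r=2, s=7, t=-8   [166*(7) + 145*(-8) = 2]
q=9: r=1, s=-69, t=79   [166*(-69) + 145*(79) = 1]
q=2: r=0, s=145, t=-166   [166*(145) + 145*(-166) = 0]
GCD = 1 with t = 79, so 145*(79) ≡ 1 (mod 166)
Inverse = 79 mod 166 = 79
Check: 145 * 79 = 11455 ≡ 1 (mod 166)

145^(-1) ≡ 79 (mod 166)


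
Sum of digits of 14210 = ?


1 + 4 + 2 + 1 + 0 = 8


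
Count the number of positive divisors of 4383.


4383 = 3^2 × 487^1
d(4383) = (2+1) × (1+1) = 6

6 divisors


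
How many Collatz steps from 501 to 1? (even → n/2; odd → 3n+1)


501 → 1504 → 752 → 376 → 188 → 94 → 47 → 142 → 71 → 214 → 107 → 322 → 161 → 484 → 242 → 121 → 364 → 182 → 91 → 274 → 137 → 412 → 206 → 103 → 310 → 155 → 466 → 233 → 700 → 350 → 175 → 526 → 263 → 790 → 395 → 1186 → 593 → 1780 → 890 → 445 → 1336 → 668 → 334 → 167 → 502 → 251 → 754 → 377 → 1132 → 566 → 283 → 850 → 425 → 1276 → 638 → 319 → 958 → 479 → 1438 → 719 → 2158 → 1079 → 3238 → 1619 → 4858 → 2429 → 7288 → 3644 → 1822 → 911 → 2734 → 1367 → 4102 → 2051 → 6154 → 3077 → 9232 → 4616 → 2308 → 1154 → 577 → 1732 → 866 → 433 → 1300 → 650 → 325 → 976 → 488 → 244 → 122 → 61 → 184 → 92 → 46 → 23 → 70 → 35 → 106 → 53 → 160 → 80 → 40 → 20 → 10 → 5 → 16 → 8 → 4 → 2 → 1
Total steps = 110

110 steps


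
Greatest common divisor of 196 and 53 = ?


196 = 3 * 53 + 37
53 = 1 * 37 + 16
37 = 2 * 16 + 5
16 = 3 * 5 + 1
5 = 5 * 1 + 0
GCD = 1


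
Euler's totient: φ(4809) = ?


4809 = 3 × 7 × 229
Prime factors: 3, 7, 229
φ(4809) = 4809 × (1-1/3) × (1-1/7) × (1-1/229)
= 4809 × 2/3 × 6/7 × 228/229 = 2736

φ(4809) = 2736


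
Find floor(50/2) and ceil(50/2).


50/2 = 25.0000
floor = 25
ceil = 25

floor = 25, ceil = 25


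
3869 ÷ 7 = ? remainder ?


3869 = 7 * 552 + 5
Check: 3864 + 5 = 3869

q = 552, r = 5


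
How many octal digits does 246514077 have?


246514077 in base 8 = 1654300635
Number of digits = 10

10 digits (base 8)


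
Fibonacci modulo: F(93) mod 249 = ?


F(k) mod 249 for k=1..93:
1, 1, 2, 3, 5, 8, 13, 21, 34, 55, 89, 144, 233, 128, 112, 240, 103, 94, 197, 42, 239, 32, 22, 54, 76, 130, 206, 87, 44, 131, 175, 57, 232, 40, 23, 63, 86, 149, 235, 135, 121, 7, 128, 135, 14, 149, 163, 63, 226, 40, 17, 57, 74, 131, 205, 87, 43, 130, 173, 54, 227, 32, 10, 42, 52, 94, 146, 240, 137, 128, 16, 144, 160, 55, 215, 21, 236, 8, 244, 3, 247, 1, 248, 0, 248, 248, 247, 246, 244, 241, 236, 228, 215
F(93) mod 249 = 215


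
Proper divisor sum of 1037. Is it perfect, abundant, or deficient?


Proper divisors: 1, 17, 61
Sum = 1 + 17 + 61 = 79
79 < 1037 → deficient

s(1037) = 79 (deficient)


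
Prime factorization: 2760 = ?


2760 / 2 = 1380
1380 / 2 = 690
690 / 2 = 345
345 / 3 = 115
115 / 5 = 23
23 / 23 = 1
2760 = 2^3 × 3 × 5 × 23


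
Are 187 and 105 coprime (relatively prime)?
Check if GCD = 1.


Euclidean algorithm:
187 = 1 * 105 + 82
105 = 1 * 82 + 23
82 = 3 * 23 + 13
23 = 1 * 13 + 10
13 = 1 * 10 + 3
10 = 3 * 3 + 1
3 = 3 * 1 + 0
GCD(187, 105) = 1

Yes, coprime (GCD = 1)


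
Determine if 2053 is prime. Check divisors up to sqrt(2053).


Check divisors up to sqrt(2053) = 45.3100
No divisors found.
2053 is prime.

Yes, 2053 is prime


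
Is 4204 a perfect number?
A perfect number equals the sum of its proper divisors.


Proper divisors of 4204: 1, 2, 4, 1051, 2102
Sum = 1 + 2 + 4 + 1051 + 2102 = 3160

No, 4204 is not perfect (3160 ≠ 4204)


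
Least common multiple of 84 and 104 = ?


GCD(84, 104) = 4
LCM = 84*104/4 = 8736/4 = 2184

LCM = 2184


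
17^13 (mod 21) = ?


17^1 mod 21 = 17
17^2 mod 21 = 16
17^3 mod 21 = 20
17^4 mod 21 = 4
17^5 mod 21 = 5
17^6 mod 21 = 1
17^7 mod 21 = 17
17^8 mod 21 = 16
17^9 mod 21 = 20
17^10 mod 21 = 4
17^11 mod 21 = 5
17^12 mod 21 = 1
17^13 mod 21 = 17


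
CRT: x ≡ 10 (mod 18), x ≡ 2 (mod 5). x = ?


M = 18*5 = 90
M1 = M/18 = 5, M2 = M/5 = 18
M1^(-1) mod 18 = 11, M2^(-1) mod 5 = 2
x = 10*5*11 + 2*18*2 = 622
622 mod 90 = 82
Check: 82 mod 18 = 10 ✓, 82 mod 5 = 2 ✓

x ≡ 82 (mod 90)


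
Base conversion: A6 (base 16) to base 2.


A6 (base 16) = 166 (decimal)
166 (decimal) = 10100110 (base 2)


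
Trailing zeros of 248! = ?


floor(248/5) = 49
floor(248/25) = 9
floor(248/125) = 1
Total = 59

59 trailing zeros


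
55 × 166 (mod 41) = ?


55 × 166 = 9130
9130 mod 41 = 28


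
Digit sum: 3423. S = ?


3 + 4 + 2 + 3 = 12


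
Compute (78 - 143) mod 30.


78 - 143 = -65
-65 mod 30 = 25


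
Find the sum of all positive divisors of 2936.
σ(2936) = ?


Divisors of 2936: 1, 2, 4, 8, 367, 734, 1468, 2936
Sum = 1 + 2 + 4 + 8 + 367 + 734 + 1468 + 2936 = 5520

σ(2936) = 5520


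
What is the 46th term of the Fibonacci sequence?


Sequence: 1, 1, 2, 3, 5, 8, 13, 21, 34, 55, 89, 144, 233, 377, 610, 987, 1597, 2584, 4181, 6765, 10946, 17711, 28657, 46368, 75025, 121393, 196418, 317811, 514229, 832040, 1346269, 2178309, 3524578, 5702887, 9227465, 14930352, 24157817, 39088169, 63245986, 102334155, 165580141, 267914296, 433494437, 701408733, 1134903170, 1836311903
F(46) = 1836311903


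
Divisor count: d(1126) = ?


1126 = 2^1 × 563^1
d(1126) = (1+1) × (1+1) = 4

4 divisors


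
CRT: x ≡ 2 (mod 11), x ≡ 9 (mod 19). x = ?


M = 11*19 = 209
M1 = M/11 = 19, M2 = M/19 = 11
M1^(-1) mod 11 = 7, M2^(-1) mod 19 = 7
x = 2*19*7 + 9*11*7 = 959
959 mod 209 = 123
Check: 123 mod 11 = 2 ✓, 123 mod 19 = 9 ✓

x ≡ 123 (mod 209)


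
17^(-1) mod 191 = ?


Use the extended Euclidean algorithm on (191, 17); each row r = 191*s + 17*t:
r=191, s=1, t=0
r=17, s=0, t=1
q=11: r=4, s=1, t=-11   [191*(1) + 17*(-11) = 4]
q=4: r=1, s=-4, t=45   [191*(-4) + 17*(45) = 1]
q=4: r=0, s=17, t=-191   [191*(17) + 17*(-191) = 0]
GCD = 1 with t = 45, so 17*(45) ≡ 1 (mod 191)
Inverse = 45 mod 191 = 45
Check: 17 * 45 = 765 ≡ 1 (mod 191)

17^(-1) ≡ 45 (mod 191)


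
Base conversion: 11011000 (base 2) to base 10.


11011000 (base 2) = 216 (decimal)
216 (decimal) = 216 (base 10)


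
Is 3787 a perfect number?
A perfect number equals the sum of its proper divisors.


Proper divisors of 3787: 1, 7, 541
Sum = 1 + 7 + 541 = 549

No, 3787 is not perfect (549 ≠ 3787)


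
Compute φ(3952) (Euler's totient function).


3952 = 2^4 × 13 × 19
Prime factors: 2, 13, 19
φ(3952) = 3952 × (1-1/2) × (1-1/13) × (1-1/19)
= 3952 × 1/2 × 12/13 × 18/19 = 1728

φ(3952) = 1728


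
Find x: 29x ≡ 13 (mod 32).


GCD(29, 32) = 1, unique solution
a^(-1) mod 32 = 21
x = 21 * 13 mod 32 = 17

x ≡ 17 (mod 32)


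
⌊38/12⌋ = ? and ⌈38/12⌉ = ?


38/12 = 3.1667
floor = 3
ceil = 4

floor = 3, ceil = 4


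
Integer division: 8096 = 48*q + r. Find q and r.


8096 = 48 * 168 + 32
Check: 8064 + 32 = 8096

q = 168, r = 32


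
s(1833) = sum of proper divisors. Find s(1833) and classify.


Proper divisors: 1, 3, 13, 39, 47, 141, 611
Sum = 1 + 3 + 13 + 39 + 47 + 141 + 611 = 855
855 < 1833 → deficient

s(1833) = 855 (deficient)


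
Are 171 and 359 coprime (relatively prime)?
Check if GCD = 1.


Euclidean algorithm:
359 = 2 * 171 + 17
171 = 10 * 17 + 1
17 = 17 * 1 + 0
GCD(171, 359) = 1

Yes, coprime (GCD = 1)


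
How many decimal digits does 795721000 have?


795721000 has 9 digits in base 10
floor(log10(795721000)) + 1 = floor(8.9008) + 1 = 9

9 digits (base 10)


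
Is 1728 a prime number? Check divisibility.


1728 / 2 = 864 (exact division)
1728 is NOT prime.

No, 1728 is not prime


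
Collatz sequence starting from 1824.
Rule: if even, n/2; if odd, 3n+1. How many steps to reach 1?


1824 → 912 → 456 → 228 → 114 → 57 → 172 → 86 → 43 → 130 → 65 → 196 → 98 → 49 → 148 → 74 → 37 → 112 → 56 → 28 → 14 → 7 → 22 → 11 → 34 → 17 → 52 → 26 → 13 → 40 → 20 → 10 → 5 → 16 → 8 → 4 → 2 → 1
Total steps = 37

37 steps


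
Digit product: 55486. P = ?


5 × 5 × 4 × 8 × 6 = 4800


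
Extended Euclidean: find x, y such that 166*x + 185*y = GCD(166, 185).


Tabular extended Euclidean (each row: r = 166*s + 185*t):
r=166, s=1, t=0
r=185, s=0, t=1
q=0: r=166, s=1, t=0   [166*(1) + 185*(0) = 166]
q=1: r=19, s=-1, t=1   [166*(-1) + 185*(1) = 19]
q=8: r=14, s=9, t=-8   [166*(9) + 185*(-8) = 14]
q=1: r=5, s=-10, t=9   [166*(-10) + 185*(9) = 5]
q=2: r=4, s=29, t=-26   [166*(29) + 185*(-26) = 4]
q=1: r=1, s=-39, t=35   [166*(-39) + 185*(35) = 1]
q=4: r=0, s=185, t=-166   [166*(185) + 185*(-166) = 0]
GCD = 1; from the row with r=1: x=-39, y=35
Check: 166*(-39) + 185*(35) = -6474 + 6475 = 1

GCD = 1, x = -39, y = 35


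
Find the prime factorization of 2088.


2088 / 2 = 1044
1044 / 2 = 522
522 / 2 = 261
261 / 3 = 87
87 / 3 = 29
29 / 29 = 1
2088 = 2^3 × 3^2 × 29


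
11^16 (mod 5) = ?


11^1 mod 5 = 1
11^2 mod 5 = 1
11^3 mod 5 = 1
11^4 mod 5 = 1
11^5 mod 5 = 1
11^6 mod 5 = 1
11^7 mod 5 = 1
11^8 mod 5 = 1
11^9 mod 5 = 1
11^10 mod 5 = 1
11^11 mod 5 = 1
11^12 mod 5 = 1
11^13 mod 5 = 1
11^14 mod 5 = 1
11^15 mod 5 = 1
11^16 mod 5 = 1


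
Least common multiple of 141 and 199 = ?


GCD(141, 199) = 1
LCM = 141*199/1 = 28059/1 = 28059

LCM = 28059


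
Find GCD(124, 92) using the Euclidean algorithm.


124 = 1 * 92 + 32
92 = 2 * 32 + 28
32 = 1 * 28 + 4
28 = 7 * 4 + 0
GCD = 4


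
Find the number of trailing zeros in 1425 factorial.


floor(1425/5) = 285
floor(1425/25) = 57
floor(1425/125) = 11
floor(1425/625) = 2
Total = 355

355 trailing zeros


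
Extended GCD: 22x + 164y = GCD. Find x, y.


Tabular extended Euclidean (each row: r = 22*s + 164*t):
r=22, s=1, t=0
r=164, s=0, t=1
q=0: r=22, s=1, t=0   [22*(1) + 164*(0) = 22]
q=7: r=10, s=-7, t=1   [22*(-7) + 164*(1) = 10]
q=2: r=2, s=15, t=-2   [22*(15) + 164*(-2) = 2]
q=5: r=0, s=-82, t=11   [22*(-82) + 164*(11) = 0]
GCD = 2; from the row with r=2: x=15, y=-2
Check: 22*(15) + 164*(-2) = 330 - 328 = 2

GCD = 2, x = 15, y = -2


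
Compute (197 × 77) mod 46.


197 × 77 = 15169
15169 mod 46 = 35


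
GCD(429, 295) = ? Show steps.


429 = 1 * 295 + 134
295 = 2 * 134 + 27
134 = 4 * 27 + 26
27 = 1 * 26 + 1
26 = 26 * 1 + 0
GCD = 1


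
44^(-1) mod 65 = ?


Use the extended Euclidean algorithm on (65, 44); each row r = 65*s + 44*t:
r=65, s=1, t=0
r=44, s=0, t=1
q=1: r=21, s=1, t=-1   [65*(1) + 44*(-1) = 21]
q=2: r=2, s=-2, t=3   [65*(-2) + 44*(3) = 2]
q=10: r=1, s=21, t=-31   [65*(21) + 44*(-31) = 1]
q=2: r=0, s=-44, t=65   [65*(-44) + 44*(65) = 0]
GCD = 1 with t = -31, so 44*(-31) ≡ 1 (mod 65)
Inverse = -31 mod 65 = 34
Check: 44 * 34 = 1496 ≡ 1 (mod 65)

44^(-1) ≡ 34 (mod 65)


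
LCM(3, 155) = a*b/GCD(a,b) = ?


GCD(3, 155) = 1
LCM = 3*155/1 = 465/1 = 465

LCM = 465


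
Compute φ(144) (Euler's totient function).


144 = 2^4 × 3^2
Prime factors: 2, 3
φ(144) = 144 × (1-1/2) × (1-1/3)
= 144 × 1/2 × 2/3 = 48

φ(144) = 48


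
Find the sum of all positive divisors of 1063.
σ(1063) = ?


Divisors of 1063: 1, 1063
Sum = 1 + 1063 = 1064

σ(1063) = 1064


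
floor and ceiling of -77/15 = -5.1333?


-77/15 = -5.1333
floor = -6
ceil = -5

floor = -6, ceil = -5


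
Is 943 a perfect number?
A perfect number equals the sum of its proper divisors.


Proper divisors of 943: 1, 23, 41
Sum = 1 + 23 + 41 = 65

No, 943 is not perfect (65 ≠ 943)


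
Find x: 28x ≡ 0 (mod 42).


GCD(28, 42) = 14 divides 0
Divide: 2x ≡ 0 (mod 3)
x ≡ 0 (mod 3)


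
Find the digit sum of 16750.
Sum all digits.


1 + 6 + 7 + 5 + 0 = 19


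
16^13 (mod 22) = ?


16^1 mod 22 = 16
16^2 mod 22 = 14
16^3 mod 22 = 4
16^4 mod 22 = 20
16^5 mod 22 = 12
16^6 mod 22 = 16
16^7 mod 22 = 14
16^8 mod 22 = 4
16^9 mod 22 = 20
16^10 mod 22 = 12
16^11 mod 22 = 16
16^12 mod 22 = 14
16^13 mod 22 = 4


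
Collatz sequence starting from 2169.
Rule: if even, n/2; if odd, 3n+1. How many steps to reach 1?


2169 → 6508 → 3254 → 1627 → 4882 → 2441 → 7324 → 3662 → 1831 → 5494 → 2747 → 8242 → 4121 → 12364 → 6182 → 3091 → 9274 → 4637 → 13912 → 6956 → 3478 → 1739 → 5218 → 2609 → 7828 → 3914 → 1957 → 5872 → 2936 → 1468 → 734 → 367 → 1102 → 551 → 1654 → 827 → 2482 → 1241 → 3724 → 1862 → 931 → 2794 → 1397 → 4192 → 2096 → 1048 → 524 → 262 → 131 → 394 → 197 → 592 → 296 → 148 → 74 → 37 → 112 → 56 → 28 → 14 → 7 → 22 → 11 → 34 → 17 → 52 → 26 → 13 → 40 → 20 → 10 → 5 → 16 → 8 → 4 → 2 → 1
Total steps = 76

76 steps


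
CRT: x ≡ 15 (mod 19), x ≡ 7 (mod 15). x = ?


M = 19*15 = 285
M1 = M/19 = 15, M2 = M/15 = 19
M1^(-1) mod 19 = 14, M2^(-1) mod 15 = 4
x = 15*15*14 + 7*19*4 = 3682
3682 mod 285 = 262
Check: 262 mod 19 = 15 ✓, 262 mod 15 = 7 ✓

x ≡ 262 (mod 285)


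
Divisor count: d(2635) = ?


2635 = 5^1 × 17^1 × 31^1
d(2635) = (1+1) × (1+1) × (1+1) = 8

8 divisors


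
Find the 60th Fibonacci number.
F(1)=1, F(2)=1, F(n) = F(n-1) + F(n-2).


Sequence: 1, 1, 2, 3, 5, 8, 13, 21, 34, 55, 89, 144, 233, 377, 610, 987, 1597, 2584, 4181, 6765, 10946, 17711, 28657, 46368, 75025, 121393, 196418, 317811, 514229, 832040, 1346269, 2178309, 3524578, 5702887, 9227465, 14930352, 24157817, 39088169, 63245986, 102334155, 165580141, 267914296, 433494437, 701408733, 1134903170, 1836311903, 2971215073, 4807526976, 7778742049, 12586269025, 20365011074, 32951280099, 53316291173, 86267571272, 139583862445, 225851433717, 365435296162, 591286729879, 956722026041, 1548008755920
F(60) = 1548008755920


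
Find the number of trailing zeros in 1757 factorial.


floor(1757/5) = 351
floor(1757/25) = 70
floor(1757/125) = 14
floor(1757/625) = 2
Total = 437

437 trailing zeros


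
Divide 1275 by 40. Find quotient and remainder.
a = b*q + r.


1275 = 40 * 31 + 35
Check: 1240 + 35 = 1275

q = 31, r = 35


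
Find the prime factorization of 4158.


4158 / 2 = 2079
2079 / 3 = 693
693 / 3 = 231
231 / 3 = 77
77 / 7 = 11
11 / 11 = 1
4158 = 2 × 3^3 × 7 × 11


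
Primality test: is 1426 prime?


1426 / 2 = 713 (exact division)
1426 is NOT prime.

No, 1426 is not prime


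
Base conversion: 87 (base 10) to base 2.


87 (base 10) = 87 (decimal)
87 (decimal) = 1010111 (base 2)


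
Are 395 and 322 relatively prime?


Euclidean algorithm:
395 = 1 * 322 + 73
322 = 4 * 73 + 30
73 = 2 * 30 + 13
30 = 2 * 13 + 4
13 = 3 * 4 + 1
4 = 4 * 1 + 0
GCD(395, 322) = 1

Yes, coprime (GCD = 1)


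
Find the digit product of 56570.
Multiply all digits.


5 × 6 × 5 × 7 × 0 = 0


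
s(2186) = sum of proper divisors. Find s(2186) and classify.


Proper divisors: 1, 2, 1093
Sum = 1 + 2 + 1093 = 1096
1096 < 2186 → deficient

s(2186) = 1096 (deficient)


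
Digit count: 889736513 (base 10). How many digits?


889736513 has 9 digits in base 10
floor(log10(889736513)) + 1 = floor(8.9493) + 1 = 9

9 digits (base 10)


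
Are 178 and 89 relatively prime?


Euclidean algorithm:
178 = 2 * 89 + 0
GCD(178, 89) = 89

No, not coprime (GCD = 89)


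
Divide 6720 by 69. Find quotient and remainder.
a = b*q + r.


6720 = 69 * 97 + 27
Check: 6693 + 27 = 6720

q = 97, r = 27


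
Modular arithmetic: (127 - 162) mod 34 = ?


127 - 162 = -35
-35 mod 34 = 33


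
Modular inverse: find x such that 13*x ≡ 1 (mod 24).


Use the extended Euclidean algorithm on (24, 13); each row r = 24*s + 13*t:
r=24, s=1, t=0
r=13, s=0, t=1
q=1: r=11, s=1, t=-1   [24*(1) + 13*(-1) = 11]
q=1: r=2, s=-1, t=2   [24*(-1) + 13*(2) = 2]
q=5: r=1, s=6, t=-11   [24*(6) + 13*(-11) = 1]
q=2: r=0, s=-13, t=24   [24*(-13) + 13*(24) = 0]
GCD = 1 with t = -11, so 13*(-11) ≡ 1 (mod 24)
Inverse = -11 mod 24 = 13
Check: 13 * 13 = 169 ≡ 1 (mod 24)

13^(-1) ≡ 13 (mod 24)


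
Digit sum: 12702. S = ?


1 + 2 + 7 + 0 + 2 = 12


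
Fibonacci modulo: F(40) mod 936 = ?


F(k) mod 936 for k=1..40:
1, 1, 2, 3, 5, 8, 13, 21, 34, 55, 89, 144, 233, 377, 610, 51, 661, 712, 437, 213, 650, 863, 577, 504, 145, 649, 794, 507, 365, 872, 301, 237, 538, 775, 377, 216, 593, 809, 466, 339
F(40) mod 936 = 339


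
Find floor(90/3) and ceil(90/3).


90/3 = 30.0000
floor = 30
ceil = 30

floor = 30, ceil = 30


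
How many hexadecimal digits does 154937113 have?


154937113 in base 16 = 93C2719
Number of digits = 7

7 digits (base 16)


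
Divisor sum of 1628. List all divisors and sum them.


Divisors of 1628: 1, 2, 4, 11, 22, 37, 44, 74, 148, 407, 814, 1628
Sum = 1 + 2 + 4 + 11 + 22 + 37 + 44 + 74 + 148 + 407 + 814 + 1628 = 3192

σ(1628) = 3192


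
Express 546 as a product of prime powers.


546 / 2 = 273
273 / 3 = 91
91 / 7 = 13
13 / 13 = 1
546 = 2 × 3 × 7 × 13


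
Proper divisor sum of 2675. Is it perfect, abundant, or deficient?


Proper divisors: 1, 5, 25, 107, 535
Sum = 1 + 5 + 25 + 107 + 535 = 673
673 < 2675 → deficient

s(2675) = 673 (deficient)


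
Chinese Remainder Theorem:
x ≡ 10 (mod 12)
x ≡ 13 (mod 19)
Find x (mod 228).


M = 12*19 = 228
M1 = M/12 = 19, M2 = M/19 = 12
M1^(-1) mod 12 = 7, M2^(-1) mod 19 = 8
x = 10*19*7 + 13*12*8 = 2578
2578 mod 228 = 70
Check: 70 mod 12 = 10 ✓, 70 mod 19 = 13 ✓

x ≡ 70 (mod 228)


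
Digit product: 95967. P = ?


9 × 5 × 9 × 6 × 7 = 17010


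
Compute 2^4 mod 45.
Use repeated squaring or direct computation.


2^1 mod 45 = 2
2^2 mod 45 = 4
2^3 mod 45 = 8
2^4 mod 45 = 16


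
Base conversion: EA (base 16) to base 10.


EA (base 16) = 234 (decimal)
234 (decimal) = 234 (base 10)


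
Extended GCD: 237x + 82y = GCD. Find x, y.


Tabular extended Euclidean (each row: r = 237*s + 82*t):
r=237, s=1, t=0
r=82, s=0, t=1
q=2: r=73, s=1, t=-2   [237*(1) + 82*(-2) = 73]
q=1: r=9, s=-1, t=3   [237*(-1) + 82*(3) = 9]
q=8: r=1, s=9, t=-26   [237*(9) + 82*(-26) = 1]
q=9: r=0, s=-82, t=237   [237*(-82) + 82*(237) = 0]
GCD = 1; from the row with r=1: x=9, y=-26
Check: 237*(9) + 82*(-26) = 2133 - 2132 = 1

GCD = 1, x = 9, y = -26


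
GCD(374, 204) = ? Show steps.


374 = 1 * 204 + 170
204 = 1 * 170 + 34
170 = 5 * 34 + 0
GCD = 34


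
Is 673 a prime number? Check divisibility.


Check divisors up to sqrt(673) = 25.9422
No divisors found.
673 is prime.

Yes, 673 is prime


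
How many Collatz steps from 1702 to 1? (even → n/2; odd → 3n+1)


1702 → 851 → 2554 → 1277 → 3832 → 1916 → 958 → 479 → 1438 → 719 → 2158 → 1079 → 3238 → 1619 → 4858 → 2429 → 7288 → 3644 → 1822 → 911 → 2734 → 1367 → 4102 → 2051 → 6154 → 3077 → 9232 → 4616 → 2308 → 1154 → 577 → 1732 → 866 → 433 → 1300 → 650 → 325 → 976 → 488 → 244 → 122 → 61 → 184 → 92 → 46 → 23 → 70 → 35 → 106 → 53 → 160 → 80 → 40 → 20 → 10 → 5 → 16 → 8 → 4 → 2 → 1
Total steps = 60

60 steps


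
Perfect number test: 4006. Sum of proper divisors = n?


Proper divisors of 4006: 1, 2, 2003
Sum = 1 + 2 + 2003 = 2006

No, 4006 is not perfect (2006 ≠ 4006)


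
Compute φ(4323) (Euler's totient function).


4323 = 3 × 11 × 131
Prime factors: 3, 11, 131
φ(4323) = 4323 × (1-1/3) × (1-1/11) × (1-1/131)
= 4323 × 2/3 × 10/11 × 130/131 = 2600

φ(4323) = 2600


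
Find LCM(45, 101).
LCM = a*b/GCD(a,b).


GCD(45, 101) = 1
LCM = 45*101/1 = 4545/1 = 4545

LCM = 4545


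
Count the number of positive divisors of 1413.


1413 = 3^2 × 157^1
d(1413) = (2+1) × (1+1) = 6

6 divisors


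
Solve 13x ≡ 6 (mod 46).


GCD(13, 46) = 1, unique solution
a^(-1) mod 46 = 39
x = 39 * 6 mod 46 = 4

x ≡ 4 (mod 46)


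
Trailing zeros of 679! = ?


floor(679/5) = 135
floor(679/25) = 27
floor(679/125) = 5
floor(679/625) = 1
Total = 168

168 trailing zeros


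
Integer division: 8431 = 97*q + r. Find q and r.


8431 = 97 * 86 + 89
Check: 8342 + 89 = 8431

q = 86, r = 89


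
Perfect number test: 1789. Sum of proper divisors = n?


Proper divisors of 1789: 1
Sum = 1 = 1

No, 1789 is not perfect (1 ≠ 1789)


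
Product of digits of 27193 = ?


2 × 7 × 1 × 9 × 3 = 378


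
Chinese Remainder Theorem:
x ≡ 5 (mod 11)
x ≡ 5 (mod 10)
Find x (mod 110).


M = 11*10 = 110
M1 = M/11 = 10, M2 = M/10 = 11
M1^(-1) mod 11 = 10, M2^(-1) mod 10 = 1
x = 5*10*10 + 5*11*1 = 555
555 mod 110 = 5
Check: 5 mod 11 = 5 ✓, 5 mod 10 = 5 ✓

x ≡ 5 (mod 110)


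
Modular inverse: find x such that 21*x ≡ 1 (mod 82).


Use the extended Euclidean algorithm on (82, 21); each row r = 82*s + 21*t:
r=82, s=1, t=0
r=21, s=0, t=1
q=3: r=19, s=1, t=-3   [82*(1) + 21*(-3) = 19]
q=1: r=2, s=-1, t=4   [82*(-1) + 21*(4) = 2]
q=9: r=1, s=10, t=-39   [82*(10) + 21*(-39) = 1]
q=2: r=0, s=-21, t=82   [82*(-21) + 21*(82) = 0]
GCD = 1 with t = -39, so 21*(-39) ≡ 1 (mod 82)
Inverse = -39 mod 82 = 43
Check: 21 * 43 = 903 ≡ 1 (mod 82)

21^(-1) ≡ 43 (mod 82)


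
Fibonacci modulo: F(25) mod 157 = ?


F(k) mod 157 for k=1..25:
1, 1, 2, 3, 5, 8, 13, 21, 34, 55, 89, 144, 76, 63, 139, 45, 27, 72, 99, 14, 113, 127, 83, 53, 136
F(25) mod 157 = 136


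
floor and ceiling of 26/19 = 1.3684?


26/19 = 1.3684
floor = 1
ceil = 2

floor = 1, ceil = 2


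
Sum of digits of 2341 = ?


2 + 3 + 4 + 1 = 10


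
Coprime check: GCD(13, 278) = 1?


Euclidean algorithm:
278 = 21 * 13 + 5
13 = 2 * 5 + 3
5 = 1 * 3 + 2
3 = 1 * 2 + 1
2 = 2 * 1 + 0
GCD(13, 278) = 1

Yes, coprime (GCD = 1)


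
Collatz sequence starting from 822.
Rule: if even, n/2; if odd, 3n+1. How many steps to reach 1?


822 → 411 → 1234 → 617 → 1852 → 926 → 463 → 1390 → 695 → 2086 → 1043 → 3130 → 1565 → 4696 → 2348 → 1174 → 587 → 1762 → 881 → 2644 → 1322 → 661 → 1984 → 992 → 496 → 248 → 124 → 62 → 31 → 94 → 47 → 142 → 71 → 214 → 107 → 322 → 161 → 484 → 242 → 121 → 364 → 182 → 91 → 274 → 137 → 412 → 206 → 103 → 310 → 155 → 466 → 233 → 700 → 350 → 175 → 526 → 263 → 790 → 395 → 1186 → 593 → 1780 → 890 → 445 → 1336 → 668 → 334 → 167 → 502 → 251 → 754 → 377 → 1132 → 566 → 283 → 850 → 425 → 1276 → 638 → 319 → 958 → 479 → 1438 → 719 → 2158 → 1079 → 3238 → 1619 → 4858 → 2429 → 7288 → 3644 → 1822 → 911 → 2734 → 1367 → 4102 → 2051 → 6154 → 3077 → 9232 → 4616 → 2308 → 1154 → 577 → 1732 → 866 → 433 → 1300 → 650 → 325 → 976 → 488 → 244 → 122 → 61 → 184 → 92 → 46 → 23 → 70 → 35 → 106 → 53 → 160 → 80 → 40 → 20 → 10 → 5 → 16 → 8 → 4 → 2 → 1
Total steps = 134

134 steps


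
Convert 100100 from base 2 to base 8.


100100 (base 2) = 36 (decimal)
36 (decimal) = 44 (base 8)


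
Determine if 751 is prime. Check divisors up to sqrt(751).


Check divisors up to sqrt(751) = 27.4044
No divisors found.
751 is prime.

Yes, 751 is prime


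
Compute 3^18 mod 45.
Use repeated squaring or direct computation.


3^1 mod 45 = 3
3^2 mod 45 = 9
3^3 mod 45 = 27
3^4 mod 45 = 36
3^5 mod 45 = 18
3^6 mod 45 = 9
3^7 mod 45 = 27
3^8 mod 45 = 36
3^9 mod 45 = 18
3^10 mod 45 = 9
3^11 mod 45 = 27
3^12 mod 45 = 36
3^13 mod 45 = 18
3^14 mod 45 = 9
3^15 mod 45 = 27
3^16 mod 45 = 36
3^17 mod 45 = 18
3^18 mod 45 = 9


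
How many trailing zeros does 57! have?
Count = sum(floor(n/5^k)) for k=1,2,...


floor(57/5) = 11
floor(57/25) = 2
Total = 13

13 trailing zeros


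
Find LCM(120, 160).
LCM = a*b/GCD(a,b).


GCD(120, 160) = 40
LCM = 120*160/40 = 19200/40 = 480

LCM = 480


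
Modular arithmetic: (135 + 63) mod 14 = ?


135 + 63 = 198
198 mod 14 = 2


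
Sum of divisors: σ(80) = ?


Divisors of 80: 1, 2, 4, 5, 8, 10, 16, 20, 40, 80
Sum = 1 + 2 + 4 + 5 + 8 + 10 + 16 + 20 + 40 + 80 = 186

σ(80) = 186


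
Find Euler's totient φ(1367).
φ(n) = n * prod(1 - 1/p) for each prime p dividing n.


1367 = 1367
Prime factors: 1367
φ(1367) = 1367 × (1-1/1367)
= 1367 × 1366/1367 = 1366

φ(1367) = 1366


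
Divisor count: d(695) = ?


695 = 5^1 × 139^1
d(695) = (1+1) × (1+1) = 4

4 divisors


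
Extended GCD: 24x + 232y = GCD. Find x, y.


Tabular extended Euclidean (each row: r = 24*s + 232*t):
r=24, s=1, t=0
r=232, s=0, t=1
q=0: r=24, s=1, t=0   [24*(1) + 232*(0) = 24]
q=9: r=16, s=-9, t=1   [24*(-9) + 232*(1) = 16]
q=1: r=8, s=10, t=-1   [24*(10) + 232*(-1) = 8]
q=2: r=0, s=-29, t=3   [24*(-29) + 232*(3) = 0]
GCD = 8; from the row with r=8: x=10, y=-1
Check: 24*(10) + 232*(-1) = 240 - 232 = 8

GCD = 8, x = 10, y = -1
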